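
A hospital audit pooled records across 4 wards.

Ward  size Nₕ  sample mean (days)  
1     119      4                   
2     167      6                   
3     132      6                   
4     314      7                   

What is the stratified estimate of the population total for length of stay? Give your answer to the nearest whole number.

4468

1: 119·4 = 476
2: 167·6 = 1002
3: 132·6 = 792
4: 314·7 = 2198
τ̂ = Σ Nₕx̄ₕ = 4468.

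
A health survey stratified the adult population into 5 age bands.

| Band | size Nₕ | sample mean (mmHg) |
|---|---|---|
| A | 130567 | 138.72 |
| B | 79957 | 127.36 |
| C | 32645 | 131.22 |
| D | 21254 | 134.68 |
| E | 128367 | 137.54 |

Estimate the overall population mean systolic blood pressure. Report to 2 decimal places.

N = 392790; weights Wₕ = Nₕ/N = (0.3324, 0.2036, 0.0831, 0.0541, 0.3268).
x̄_st = Σ Wₕ·x̄ₕ = 0.3324·138.72 + 0.2036·127.36 + 0.0831·131.22 + 0.0541·134.68 + 0.3268·137.54 ≈ 135.1800...
→ 135.18.

135.18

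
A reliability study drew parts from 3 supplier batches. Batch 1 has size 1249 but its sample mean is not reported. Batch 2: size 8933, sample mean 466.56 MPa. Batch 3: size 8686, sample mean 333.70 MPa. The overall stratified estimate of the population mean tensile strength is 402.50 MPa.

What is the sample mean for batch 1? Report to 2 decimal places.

N = 1249 + 8933 + 8686 = 18868.
Overall total = μ·N = 402.50·18868 = 7594370.
Subtract the known strata: 8933·466.56 + 8686·333.70 = 7066298.68.
Remaining total for batch 1: 7594370 − 7066298.68 = 528071.32.
Divide by its size: 528071.32 / 1249 = 422.7953... → 422.80.

422.80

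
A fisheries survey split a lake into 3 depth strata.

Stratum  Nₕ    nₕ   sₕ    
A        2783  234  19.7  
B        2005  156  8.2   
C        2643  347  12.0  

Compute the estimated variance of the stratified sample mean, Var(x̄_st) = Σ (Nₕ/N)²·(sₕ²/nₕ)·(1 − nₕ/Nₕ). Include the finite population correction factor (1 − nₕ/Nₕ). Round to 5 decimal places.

N = 7431. Term for each stratum: Wₕ²sₕ²/nₕ·(1−nₕ/Nₕ).
Var(x̄_st) = 0.21306157 + 0.02893742 + 0.04560448 = 0.28760347 → 0.28760.

0.28760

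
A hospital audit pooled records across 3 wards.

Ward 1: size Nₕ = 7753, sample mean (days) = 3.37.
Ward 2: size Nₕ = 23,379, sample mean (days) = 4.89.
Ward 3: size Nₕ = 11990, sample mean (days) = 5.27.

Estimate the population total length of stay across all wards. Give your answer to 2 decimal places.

203638.22

1: 7753·3.37 = 26127.61
2: 23379·4.89 = 114323.31
3: 11990·5.27 = 63187.3
τ̂ = Σ Nₕx̄ₕ = 203638.22.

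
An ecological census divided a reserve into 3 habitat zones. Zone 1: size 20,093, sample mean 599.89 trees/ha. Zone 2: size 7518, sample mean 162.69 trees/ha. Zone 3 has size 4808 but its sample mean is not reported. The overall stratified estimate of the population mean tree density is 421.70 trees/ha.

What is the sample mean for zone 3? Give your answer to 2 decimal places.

Σ Nₕx̄ₕ = N·μ, so 4808·x̄_3 = 32419·421.70 − (20093·599.89 + 7518·162.69).
= 13671092.3 − 13276693.19 = 394399.11.
x̄_3 = 394399.11 / 4808 = 82.0298... → 82.03.

82.03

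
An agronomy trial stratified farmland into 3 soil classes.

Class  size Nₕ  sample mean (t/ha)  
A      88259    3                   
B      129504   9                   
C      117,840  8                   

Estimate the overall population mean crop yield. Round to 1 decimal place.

7.1

x̄_st = (Σ Nₕx̄ₕ) / (Σ Nₕ) = (88259·3 + 129504·9 + 117840·8) / 335603
= 2373033 / 335603 = 7.071... → 7.1.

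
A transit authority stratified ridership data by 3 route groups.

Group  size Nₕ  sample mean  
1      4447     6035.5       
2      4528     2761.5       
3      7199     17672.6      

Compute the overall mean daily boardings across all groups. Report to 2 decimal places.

x̄_st = (Σ Nₕx̄ₕ) / (Σ Nₕ) = (4447·6035.5 + 4528·2761.5 + 7199·17672.6) / 16174
= 166568987.9 / 16174 = 10298.5649... → 10298.56.

10298.56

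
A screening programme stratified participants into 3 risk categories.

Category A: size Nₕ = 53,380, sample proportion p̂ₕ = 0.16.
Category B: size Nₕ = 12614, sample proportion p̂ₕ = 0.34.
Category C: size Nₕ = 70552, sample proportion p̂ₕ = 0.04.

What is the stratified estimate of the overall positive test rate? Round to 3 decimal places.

0.115

N = 53380 + 12614 + 70552 = 136546.
Overall proportion = Σ (Nₕ/N)·p̂ₕ.
Σ Nₕp̂ₕ = 8540.8 + 4288.76 + 2822.08 = 15651.64.
15651.64 / 136546 = 0.11463... → 0.115.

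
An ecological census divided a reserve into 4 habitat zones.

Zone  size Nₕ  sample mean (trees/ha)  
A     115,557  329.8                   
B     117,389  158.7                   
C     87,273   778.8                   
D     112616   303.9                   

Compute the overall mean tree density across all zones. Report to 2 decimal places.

N = 115557 + 117389 + 87273 + 112616 = 432835.
Overall mean = Σ (Nₕ/N)·x̄ₕ — weight by population share, not a simple average.
Σ Nₕx̄ₕ = 115557·329.8 + 117389·158.7 + 87273·778.8 + 112616·303.9 = 38110698.6 + 18629634.3 + 67968212.4 + 34224002.4 = 158932547.7.
Divide by N: 158932547.7 / 432835 = 367.1897... → 367.19.

367.19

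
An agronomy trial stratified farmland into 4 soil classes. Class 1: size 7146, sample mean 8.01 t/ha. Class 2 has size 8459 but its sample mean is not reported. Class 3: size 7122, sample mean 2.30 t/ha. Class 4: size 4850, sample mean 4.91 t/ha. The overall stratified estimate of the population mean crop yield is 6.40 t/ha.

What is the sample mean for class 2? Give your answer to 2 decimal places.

9.35

Σ Nₕx̄ₕ = N·μ, so 8459·x̄_2 = 27577·6.40 − (7146·8.01 + 7122·2.30 + 4850·4.91).
= 176492.8 − 97433.56 = 79059.24.
x̄_2 = 79059.24 / 8459 = 9.3462... → 9.35.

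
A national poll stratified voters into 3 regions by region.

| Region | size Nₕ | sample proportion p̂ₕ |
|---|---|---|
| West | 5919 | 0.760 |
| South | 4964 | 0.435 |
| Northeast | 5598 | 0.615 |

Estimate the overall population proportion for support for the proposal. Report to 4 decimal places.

Wₕ = Nₕ/N with N = 16481: 0.3591, 0.3012, 0.3397.
p̂_st = 0.3591·0.760 + 0.3012·0.435 + 0.3397·0.615 ≈ 0.612860... → 0.6129.

0.6129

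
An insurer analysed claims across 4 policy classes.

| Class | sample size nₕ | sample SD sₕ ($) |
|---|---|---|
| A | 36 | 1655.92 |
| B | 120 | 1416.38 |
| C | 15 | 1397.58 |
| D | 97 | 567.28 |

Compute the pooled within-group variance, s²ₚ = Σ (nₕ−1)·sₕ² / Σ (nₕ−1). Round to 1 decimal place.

Degrees of freedom: 35 + 119 + 14 + 96 = 264.
Σ(nₕ−1)sₕ² = 35·2742071.0464 + 119·2006132.3044 + 14·1953229.8564 + 96·321806.5984 = 392940882.2836.
s²ₚ = 392940882.2836 / 264 = 1488412.433... → 1488412.4.

1488412.4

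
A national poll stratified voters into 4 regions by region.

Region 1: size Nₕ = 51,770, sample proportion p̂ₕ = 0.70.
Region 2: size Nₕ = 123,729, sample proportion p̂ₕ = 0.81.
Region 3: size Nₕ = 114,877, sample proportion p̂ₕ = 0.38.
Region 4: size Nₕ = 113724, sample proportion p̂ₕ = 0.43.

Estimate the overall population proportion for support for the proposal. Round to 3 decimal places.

0.567

N = 51770 + 123729 + 114877 + 113724 = 404100.
Overall proportion = Σ (Nₕ/N)·p̂ₕ.
Σ Nₕp̂ₕ = 36239 + 100220.49 + 43653.26 + 48901.32 = 229014.07.
229014.07 / 404100 = 0.56673... → 0.567.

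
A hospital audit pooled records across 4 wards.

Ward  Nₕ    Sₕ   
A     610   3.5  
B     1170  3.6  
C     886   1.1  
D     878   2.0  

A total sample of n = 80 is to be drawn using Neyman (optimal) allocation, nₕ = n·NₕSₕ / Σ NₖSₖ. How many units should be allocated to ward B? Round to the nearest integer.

Σ NₕSₕ = 610·3.5 + 1170·3.6 + 886·1.1 + 878·2.0 = 9077.6.
Share for B: 4212/9077.6 = 0.46400.
n_B = 80 × 0.46400 = 37.120... → 37.

37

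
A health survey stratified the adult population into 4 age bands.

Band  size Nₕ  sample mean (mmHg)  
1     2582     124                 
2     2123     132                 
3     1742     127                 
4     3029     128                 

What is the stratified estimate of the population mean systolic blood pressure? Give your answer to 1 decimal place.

x̄_st = (Σ Nₕx̄ₕ) / (Σ Nₕ) = (2582·124 + 2123·132 + 1742·127 + 3029·128) / 9476
= 1209350 / 9476 = 127.622... → 127.6.

127.6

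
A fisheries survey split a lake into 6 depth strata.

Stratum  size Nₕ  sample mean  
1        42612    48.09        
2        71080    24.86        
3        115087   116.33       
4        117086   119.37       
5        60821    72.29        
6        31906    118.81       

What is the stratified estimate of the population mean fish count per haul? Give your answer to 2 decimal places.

N = 42612 + 71080 + 115087 + 117086 + 60821 + 31906 = 438592.
The stratified mean weights each stratum mean by its population share Nₕ/N.
Σ Nₕx̄ₕ = 42612·48.09 + 71080·24.86 + 115087·116.33 + 117086·119.37 + 60821·72.29 + 31906·118.81 = 2049211.08 + 1767048.8 + 13388070.71 + 13976555.82 + 4396750.09 + 3790751.86 = 39368388.36.
Divide by N: 39368388.36 / 438592 = 89.7608... → 89.76.

89.76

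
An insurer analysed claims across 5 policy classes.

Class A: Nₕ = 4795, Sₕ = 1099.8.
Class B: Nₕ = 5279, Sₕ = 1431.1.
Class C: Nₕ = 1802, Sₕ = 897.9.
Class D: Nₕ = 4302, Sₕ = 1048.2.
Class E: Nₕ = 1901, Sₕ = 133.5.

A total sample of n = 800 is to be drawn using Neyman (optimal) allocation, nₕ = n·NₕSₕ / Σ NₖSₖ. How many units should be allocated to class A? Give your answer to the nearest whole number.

Σ NₕSₕ = 4795·1099.8 + 5279·1431.1 + 1802·897.9 + 4302·1048.2 + 1901·133.5 = 19209473.6.
Share for A: 5273541/19209473.6 = 0.27453.
n_A = 800 × 0.27453 = 219.623... → 220.

220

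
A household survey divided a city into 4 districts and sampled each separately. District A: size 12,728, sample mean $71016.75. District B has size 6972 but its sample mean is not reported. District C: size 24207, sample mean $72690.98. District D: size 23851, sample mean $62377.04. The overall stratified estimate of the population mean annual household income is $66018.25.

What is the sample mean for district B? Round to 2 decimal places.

N = 12728 + 6972 + 24207 + 23851 = 67758.
Overall total = μ·N = 66018.25·67758 = 4473264583.5.
Subtract the known strata: 12728·71016.75 + 24207·72690.98 + 23851·62377.04 = 4151286527.9.
Remaining total for district B: 4473264583.5 − 4151286527.9 = 321978055.6.
Divide by its size: 321978055.6 / 6972 = 46181.5915... → 46181.59.

46181.59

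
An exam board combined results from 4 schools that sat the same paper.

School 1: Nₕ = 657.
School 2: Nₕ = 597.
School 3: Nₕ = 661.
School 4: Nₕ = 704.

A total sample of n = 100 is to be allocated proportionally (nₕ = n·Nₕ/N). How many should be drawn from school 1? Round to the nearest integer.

25

N = 657 + 597 + 661 + 704 = 2619.
n_1 = 100·657/2619 = 25.086... → 25.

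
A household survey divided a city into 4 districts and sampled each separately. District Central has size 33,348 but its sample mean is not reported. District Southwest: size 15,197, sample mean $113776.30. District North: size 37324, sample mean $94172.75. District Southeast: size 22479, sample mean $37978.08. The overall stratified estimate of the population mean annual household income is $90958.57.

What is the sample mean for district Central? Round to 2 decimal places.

112675.65

N = 33348 + 15197 + 37324 + 22479 = 108348.
Overall total = μ·N = 90958.57·108348 = 9855179142.36.
Subtract the known strata: 15197·113776.30 + 37324·94172.75 + 22479·37978.08 = 6097671412.42.
Remaining total for district Central: 9855179142.36 − 6097671412.42 = 3757507729.94.
Divide by its size: 3757507729.94 / 33348 = 112675.6546... → 112675.65.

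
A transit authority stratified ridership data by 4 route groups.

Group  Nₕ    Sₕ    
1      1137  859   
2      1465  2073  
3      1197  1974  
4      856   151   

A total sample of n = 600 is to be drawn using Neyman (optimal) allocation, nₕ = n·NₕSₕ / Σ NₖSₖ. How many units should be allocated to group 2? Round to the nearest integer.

1: NₕSₕ = 1137·859 = 976683
2: NₕSₕ = 1465·2073 = 3036945
3: NₕSₕ = 1197·1974 = 2362878
4: NₕSₕ = 856·151 = 129256
Σ NₕSₕ = 6505762.
n_2 = 600·3036945/6505762 = 280.085... → 280.

280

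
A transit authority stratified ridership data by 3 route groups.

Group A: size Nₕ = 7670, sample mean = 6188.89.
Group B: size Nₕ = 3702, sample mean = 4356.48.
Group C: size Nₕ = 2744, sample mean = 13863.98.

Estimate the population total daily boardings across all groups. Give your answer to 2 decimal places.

101639236.38

A: 7670·6188.89 = 47468786.3
B: 3702·4356.48 = 16127688.96
C: 2744·13863.98 = 38042761.12
τ̂ = Σ Nₕx̄ₕ = 101639236.38.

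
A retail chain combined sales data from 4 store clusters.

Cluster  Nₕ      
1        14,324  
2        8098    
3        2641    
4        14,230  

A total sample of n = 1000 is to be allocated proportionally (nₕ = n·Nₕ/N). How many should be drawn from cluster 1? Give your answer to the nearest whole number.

Share of cluster 1 = 14324/39293 = 0.36454.
Allocate 1000 × 0.36454 = 364.543... → 365.

365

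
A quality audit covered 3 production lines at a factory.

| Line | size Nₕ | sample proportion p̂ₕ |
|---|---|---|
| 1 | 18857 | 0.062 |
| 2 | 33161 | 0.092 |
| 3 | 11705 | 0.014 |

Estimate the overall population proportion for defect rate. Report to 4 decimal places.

N = 18857 + 33161 + 11705 = 63723.
Overall proportion = Σ (Nₕ/N)·p̂ₕ.
Σ Nₕp̂ₕ = 1169.134 + 3050.812 + 163.87 = 4383.816.
4383.816 / 63723 = 0.068795... → 0.0688.

0.0688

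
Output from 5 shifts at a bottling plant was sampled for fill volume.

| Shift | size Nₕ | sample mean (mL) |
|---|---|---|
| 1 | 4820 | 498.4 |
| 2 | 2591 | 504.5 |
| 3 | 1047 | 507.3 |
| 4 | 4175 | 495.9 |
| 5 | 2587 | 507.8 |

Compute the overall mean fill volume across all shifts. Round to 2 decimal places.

500.96

N = 15220; weights Wₕ = Nₕ/N = (0.3167, 0.1702, 0.0688, 0.2743, 0.1700).
x̄_st = Σ Wₕ·x̄ₕ = 0.3167·498.4 + 0.1702·504.5 + 0.0688·507.3 + 0.2743·495.9 + 0.1700·507.8 ≈ 500.9627...
→ 500.96.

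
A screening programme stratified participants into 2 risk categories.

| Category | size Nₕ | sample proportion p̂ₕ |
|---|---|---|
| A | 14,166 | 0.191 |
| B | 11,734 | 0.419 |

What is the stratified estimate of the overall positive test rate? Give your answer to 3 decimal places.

0.294

Wₕ = Nₕ/N with N = 25900: 0.5469, 0.4531.
p̂_st = 0.5469·0.191 + 0.4531·0.419 ≈ 0.29430... → 0.294.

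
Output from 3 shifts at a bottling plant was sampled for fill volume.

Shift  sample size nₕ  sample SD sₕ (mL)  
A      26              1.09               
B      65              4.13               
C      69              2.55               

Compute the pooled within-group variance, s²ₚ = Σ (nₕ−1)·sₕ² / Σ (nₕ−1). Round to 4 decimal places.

9.9587

Degrees of freedom: 25 + 64 + 68 = 157.
Σ(nₕ−1)sₕ² = 25·1.1881 + 64·17.0569 + 68·6.5025 = 1563.5141.
s²ₚ = 1563.5141 / 157 = 9.958689... → 9.9587.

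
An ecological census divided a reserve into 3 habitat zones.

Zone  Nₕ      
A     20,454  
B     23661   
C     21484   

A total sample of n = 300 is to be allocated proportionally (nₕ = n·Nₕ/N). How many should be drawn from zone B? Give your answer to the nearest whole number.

N = 20454 + 23661 + 21484 = 65599.
n_B = 300·23661/65599 = 108.207... → 108.

108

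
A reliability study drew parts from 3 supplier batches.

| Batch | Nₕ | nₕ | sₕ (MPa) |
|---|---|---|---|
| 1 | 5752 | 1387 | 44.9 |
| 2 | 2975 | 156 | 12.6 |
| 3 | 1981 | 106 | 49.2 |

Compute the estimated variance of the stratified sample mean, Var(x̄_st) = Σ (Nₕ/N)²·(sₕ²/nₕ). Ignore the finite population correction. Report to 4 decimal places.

1.2795

N = 10708; Wₕ = Nₕ/N.
batch 1: (5752/10708)²·44.9²/1387 = 0.4194085
batch 2: (2975/10708)²·12.6²/156 = 0.0785550
batch 3: (1981/10708)²·49.2²/106 = 0.7815856
Sum = 1.2795491 → 1.2795.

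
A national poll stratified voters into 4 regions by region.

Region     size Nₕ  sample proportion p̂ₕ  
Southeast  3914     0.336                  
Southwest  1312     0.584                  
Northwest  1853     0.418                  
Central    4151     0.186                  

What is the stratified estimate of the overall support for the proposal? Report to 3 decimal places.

N = 3914 + 1312 + 1853 + 4151 = 11230.
Overall proportion = Σ (Nₕ/N)·p̂ₕ.
Σ Nₕp̂ₕ = 1315.104 + 766.208 + 774.554 + 772.086 = 3627.952.
3627.952 / 11230 = 0.32306... → 0.323.

0.323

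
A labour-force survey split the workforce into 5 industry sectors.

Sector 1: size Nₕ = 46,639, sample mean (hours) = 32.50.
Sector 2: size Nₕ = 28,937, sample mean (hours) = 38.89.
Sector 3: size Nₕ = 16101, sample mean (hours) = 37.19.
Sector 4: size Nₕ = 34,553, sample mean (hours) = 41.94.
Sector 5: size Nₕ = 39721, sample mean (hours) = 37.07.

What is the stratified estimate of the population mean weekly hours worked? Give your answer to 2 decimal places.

37.13

x̄_st = (Σ Nₕx̄ₕ) / (Σ Nₕ) = (46639·32.50 + 28937·38.89 + 16101·37.19 + 34553·41.94 + 39721·37.07) / 165951
= 6161533.91 / 165951 = 37.1286... → 37.13.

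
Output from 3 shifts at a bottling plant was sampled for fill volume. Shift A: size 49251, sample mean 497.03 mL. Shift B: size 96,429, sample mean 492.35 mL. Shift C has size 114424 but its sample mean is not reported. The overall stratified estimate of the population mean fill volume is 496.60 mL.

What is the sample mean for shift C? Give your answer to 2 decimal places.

500.00

Σ Nₕx̄ₕ = N·μ, so 114424·x̄_C = 260104·496.60 − (49251·497.03 + 96429·492.35).
= 129167646.4 − 71956042.68 = 57211603.72.
x̄_C = 57211603.72 / 114424 = 499.9965... → 500.00.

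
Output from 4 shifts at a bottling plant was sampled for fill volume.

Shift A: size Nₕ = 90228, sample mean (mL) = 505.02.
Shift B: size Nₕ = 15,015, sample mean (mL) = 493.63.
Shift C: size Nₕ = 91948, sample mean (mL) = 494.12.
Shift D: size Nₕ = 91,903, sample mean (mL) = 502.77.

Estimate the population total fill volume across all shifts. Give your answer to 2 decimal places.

144618216.08

A: 90228·505.02 = 45566944.56
B: 15015·493.63 = 7411854.45
C: 91948·494.12 = 45433345.76
D: 91903·502.77 = 46206071.31
τ̂ = Σ Nₕx̄ₕ = 144618216.08.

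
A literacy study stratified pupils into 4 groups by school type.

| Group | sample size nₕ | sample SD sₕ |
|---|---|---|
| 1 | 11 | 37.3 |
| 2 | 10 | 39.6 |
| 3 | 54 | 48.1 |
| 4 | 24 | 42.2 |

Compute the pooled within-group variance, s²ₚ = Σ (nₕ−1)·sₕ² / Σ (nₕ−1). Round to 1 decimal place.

1: (11−1)·37.3² = 10·1391.29 = 13912.9
2: (10−1)·39.6² = 9·1568.16 = 14113.44
3: (54−1)·48.1² = 53·2313.61 = 122621.33
4: (24−1)·42.2² = 23·1780.84 = 40959.32
Numerator = 191606.99; denominator = Σ(nₕ−1) = 95.
s²ₚ = 191606.99/95 = 2016.916... → 2016.9.

2016.9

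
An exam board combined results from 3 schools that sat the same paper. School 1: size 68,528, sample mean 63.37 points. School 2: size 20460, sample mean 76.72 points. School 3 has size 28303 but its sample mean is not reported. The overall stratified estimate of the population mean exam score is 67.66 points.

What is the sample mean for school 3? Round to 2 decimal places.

N = 68528 + 20460 + 28303 = 117291.
Overall total = μ·N = 67.66·117291 = 7935909.06.
Subtract the known strata: 68528·63.37 + 20460·76.72 = 5912310.56.
Remaining total for school 3: 7935909.06 − 5912310.56 = 2023598.5.
Divide by its size: 2023598.5 / 28303 = 71.4977... → 71.50.

71.50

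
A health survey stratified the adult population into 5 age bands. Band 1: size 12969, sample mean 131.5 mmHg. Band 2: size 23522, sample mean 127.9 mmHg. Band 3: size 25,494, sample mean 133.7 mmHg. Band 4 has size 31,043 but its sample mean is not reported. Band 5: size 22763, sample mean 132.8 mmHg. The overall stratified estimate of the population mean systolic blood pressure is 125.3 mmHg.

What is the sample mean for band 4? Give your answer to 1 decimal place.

108.3

N = 12969 + 23522 + 25494 + 31043 + 22763 = 115791.
Overall total = μ·N = 125.3·115791 = 14508612.3.
Subtract the known strata: 12969·131.5 + 23522·127.9 + 25494·133.7 + 22763·132.8 = 11145361.5.
Remaining total for band 4: 14508612.3 − 11145361.5 = 3363250.8.
Divide by its size: 3363250.8 / 31043 = 108.342... → 108.3.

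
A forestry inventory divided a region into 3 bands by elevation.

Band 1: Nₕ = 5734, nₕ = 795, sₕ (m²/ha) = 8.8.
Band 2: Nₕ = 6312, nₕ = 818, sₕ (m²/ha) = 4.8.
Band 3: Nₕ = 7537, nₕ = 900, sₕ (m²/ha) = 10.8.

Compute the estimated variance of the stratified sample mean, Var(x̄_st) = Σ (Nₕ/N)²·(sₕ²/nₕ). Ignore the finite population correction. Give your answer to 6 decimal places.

0.030475

N = 19583. Term for each stratum: Wₕ²sₕ²/nₕ.
Var(x̄_st) = 0.008351320 + 0.002926205 + 0.019197452 = 0.030474977 → 0.030475.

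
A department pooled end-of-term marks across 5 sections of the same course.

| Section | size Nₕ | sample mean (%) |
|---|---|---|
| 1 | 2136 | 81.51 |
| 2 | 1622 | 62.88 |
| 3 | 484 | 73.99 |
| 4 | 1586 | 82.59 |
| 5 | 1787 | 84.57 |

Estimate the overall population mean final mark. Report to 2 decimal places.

x̄_st = (Σ Nₕx̄ₕ) / (Σ Nₕ) = (2136·81.51 + 1622·62.88 + 484·73.99 + 1586·82.59 + 1787·84.57) / 7615
= 594022.21 / 7615 = 78.0069... → 78.01.

78.01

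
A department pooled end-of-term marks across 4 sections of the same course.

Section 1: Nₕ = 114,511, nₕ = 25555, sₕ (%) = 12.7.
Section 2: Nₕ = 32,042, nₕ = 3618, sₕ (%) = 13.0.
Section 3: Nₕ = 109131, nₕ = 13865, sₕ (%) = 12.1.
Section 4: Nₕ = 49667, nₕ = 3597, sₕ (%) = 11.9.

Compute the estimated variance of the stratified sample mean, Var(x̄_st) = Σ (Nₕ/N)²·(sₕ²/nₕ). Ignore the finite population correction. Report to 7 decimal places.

0.0037923

N = 305351; Wₕ = Nₕ/N.
section 1: (114511/305351)²·12.7²/25555 = 0.0008876204
section 2: (32042/305351)²·13.0²/3618 = 0.0005143499
section 3: (109131/305351)²·12.1²/13865 = 0.0013488028
section 4: (49667/305351)²·11.9²/3597 = 0.0010415752
Sum = 0.0037923483 → 0.0037923.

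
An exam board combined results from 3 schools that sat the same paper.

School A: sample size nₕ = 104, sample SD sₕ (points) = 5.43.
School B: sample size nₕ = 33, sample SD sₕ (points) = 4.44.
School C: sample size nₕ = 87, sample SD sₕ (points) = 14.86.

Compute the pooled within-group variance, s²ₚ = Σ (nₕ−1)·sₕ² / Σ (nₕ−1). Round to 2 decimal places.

A: (104−1)·5.43² = 103·29.4849 = 3036.9447
B: (33−1)·4.44² = 32·19.7136 = 630.8352
C: (87−1)·14.86² = 86·220.8196 = 18990.4856
Numerator = 22658.2655; denominator = Σ(nₕ−1) = 221.
s²ₚ = 22658.2655/221 = 102.5261... → 102.53.

102.53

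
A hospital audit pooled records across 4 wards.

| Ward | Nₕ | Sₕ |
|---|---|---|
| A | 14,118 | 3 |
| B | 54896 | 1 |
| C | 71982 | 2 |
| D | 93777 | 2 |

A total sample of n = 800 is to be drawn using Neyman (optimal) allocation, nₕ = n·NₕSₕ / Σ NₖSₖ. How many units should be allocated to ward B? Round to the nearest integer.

102

A: NₕSₕ = 14118·3 = 42354
B: NₕSₕ = 54896·1 = 54896
C: NₕSₕ = 71982·2 = 143964
D: NₕSₕ = 93777·2 = 187554
Σ NₕSₕ = 428768.
n_B = 800·54896/428768 = 102.426... → 102.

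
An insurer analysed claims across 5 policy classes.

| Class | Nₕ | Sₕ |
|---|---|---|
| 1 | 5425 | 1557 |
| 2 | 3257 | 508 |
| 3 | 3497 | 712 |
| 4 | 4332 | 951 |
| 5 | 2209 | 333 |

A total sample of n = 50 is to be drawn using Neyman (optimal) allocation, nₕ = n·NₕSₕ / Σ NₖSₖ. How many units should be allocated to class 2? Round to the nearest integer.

Σ NₕSₕ = 5425·1557 + 3257·508 + 3497·712 + 4332·951 + 2209·333 = 17446474.
Share for 2: 1654556/17446474 = 0.09484.
n_2 = 50 × 0.09484 = 4.742... → 5.

5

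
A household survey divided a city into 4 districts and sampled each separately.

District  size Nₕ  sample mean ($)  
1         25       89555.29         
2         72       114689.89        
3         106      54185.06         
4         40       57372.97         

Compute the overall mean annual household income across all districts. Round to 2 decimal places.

x̄_st = (Σ Nₕx̄ₕ) / (Σ Nₕ) = (25·89555.29 + 72·114689.89 + 106·54185.06 + 40·57372.97) / 243
= 18535089.49 / 243 = 76276.0884... → 76276.09.

76276.09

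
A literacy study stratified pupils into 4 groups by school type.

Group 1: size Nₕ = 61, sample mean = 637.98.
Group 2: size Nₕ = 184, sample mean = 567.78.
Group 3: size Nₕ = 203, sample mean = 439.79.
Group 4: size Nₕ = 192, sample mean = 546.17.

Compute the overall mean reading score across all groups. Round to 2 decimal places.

527.39

x̄_st = (Σ Nₕx̄ₕ) / (Σ Nₕ) = (61·637.98 + 184·567.78 + 203·439.79 + 192·546.17) / 640
= 337530.31 / 640 = 527.3911... → 527.39.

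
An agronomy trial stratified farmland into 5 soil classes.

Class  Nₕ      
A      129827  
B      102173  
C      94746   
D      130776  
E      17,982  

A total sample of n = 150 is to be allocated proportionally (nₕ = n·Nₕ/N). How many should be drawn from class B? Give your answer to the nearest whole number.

32

N = 129827 + 102173 + 94746 + 130776 + 17982 = 475504.
n_B = 150·102173/475504 = 32.231... → 32.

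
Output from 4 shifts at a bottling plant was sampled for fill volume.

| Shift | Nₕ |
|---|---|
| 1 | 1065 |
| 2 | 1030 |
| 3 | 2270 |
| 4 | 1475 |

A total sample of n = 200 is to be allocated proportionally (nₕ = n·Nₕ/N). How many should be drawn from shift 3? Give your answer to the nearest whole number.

Share of shift 3 = 2270/5840 = 0.38870.
Allocate 200 × 0.38870 = 77.740... → 78.

78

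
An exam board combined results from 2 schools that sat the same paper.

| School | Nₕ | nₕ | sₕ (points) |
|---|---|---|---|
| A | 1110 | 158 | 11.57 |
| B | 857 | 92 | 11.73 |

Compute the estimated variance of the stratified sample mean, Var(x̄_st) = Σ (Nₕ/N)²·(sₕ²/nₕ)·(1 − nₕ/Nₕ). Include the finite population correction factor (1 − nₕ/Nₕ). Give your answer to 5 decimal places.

0.48482

N = 1967. Term for each stratum: Wₕ²sₕ²/nₕ·(1−nₕ/Nₕ).
Var(x̄_st) = 0.23139866 + 0.25342049 = 0.48481915 → 0.48482.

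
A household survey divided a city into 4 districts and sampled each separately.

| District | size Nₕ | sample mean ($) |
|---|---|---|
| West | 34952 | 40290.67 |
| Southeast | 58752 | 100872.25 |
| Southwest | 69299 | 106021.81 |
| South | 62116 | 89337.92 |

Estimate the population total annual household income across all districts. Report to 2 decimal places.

Estimate total by summing Nₕ·x̄ₕ over strata.
34952·40290.67 + 58752·100872.25 + 69299·106021.81 + 62116·89337.92 = 1408239497.84 + 5926446432 + 7347205411.19 + 5549314238.72 = 20231205579.75.

20231205579.75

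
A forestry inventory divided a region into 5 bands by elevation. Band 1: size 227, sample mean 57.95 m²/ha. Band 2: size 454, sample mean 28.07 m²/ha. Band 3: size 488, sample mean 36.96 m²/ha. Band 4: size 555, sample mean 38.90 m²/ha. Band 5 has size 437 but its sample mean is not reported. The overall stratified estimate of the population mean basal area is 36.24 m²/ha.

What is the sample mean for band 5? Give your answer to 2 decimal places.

Σ Nₕx̄ₕ = N·μ, so 437·x̄_5 = 2161·36.24 − (227·57.95 + 454·28.07 + 488·36.96 + 555·38.90).
= 78314.64 − 65524.41 = 12790.23.
x̄_5 = 12790.23 / 437 = 29.2683... → 29.27.

29.27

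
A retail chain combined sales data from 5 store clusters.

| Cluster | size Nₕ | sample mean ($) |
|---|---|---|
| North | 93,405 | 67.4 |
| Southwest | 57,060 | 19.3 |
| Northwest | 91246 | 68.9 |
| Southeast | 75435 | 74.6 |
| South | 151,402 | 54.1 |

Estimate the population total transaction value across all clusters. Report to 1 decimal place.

27501903.6

North: 93405·67.4 = 6295497
Southwest: 57060·19.3 = 1101258
Northwest: 91246·68.9 = 6286849.4
Southeast: 75435·74.6 = 5627451
South: 151402·54.1 = 8190848.2
τ̂ = Σ Nₕx̄ₕ = 27501903.6.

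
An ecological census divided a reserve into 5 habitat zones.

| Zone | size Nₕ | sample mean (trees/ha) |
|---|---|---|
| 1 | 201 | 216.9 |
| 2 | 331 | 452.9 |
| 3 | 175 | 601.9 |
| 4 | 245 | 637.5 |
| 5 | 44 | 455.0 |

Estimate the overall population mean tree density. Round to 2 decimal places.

N = 201 + 331 + 175 + 245 + 44 = 996.
Weight each subgroup mean by Nₕ/N and sum.
Σ Nₕx̄ₕ = 201·216.9 + 331·452.9 + 175·601.9 + 245·637.5 + 44·455.0 = 43596.9 + 149909.9 + 105332.5 + 156187.5 + 20020 = 475046.8.
Divide by N: 475046.8 / 996 = 476.9546... → 476.95.

476.95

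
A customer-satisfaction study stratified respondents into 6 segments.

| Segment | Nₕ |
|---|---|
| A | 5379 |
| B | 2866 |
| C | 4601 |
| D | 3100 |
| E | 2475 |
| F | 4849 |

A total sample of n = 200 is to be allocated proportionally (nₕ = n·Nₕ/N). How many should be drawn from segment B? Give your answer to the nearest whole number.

Share of segment B = 2866/23270 = 0.12316.
Allocate 200 × 0.12316 = 24.633... → 25.

25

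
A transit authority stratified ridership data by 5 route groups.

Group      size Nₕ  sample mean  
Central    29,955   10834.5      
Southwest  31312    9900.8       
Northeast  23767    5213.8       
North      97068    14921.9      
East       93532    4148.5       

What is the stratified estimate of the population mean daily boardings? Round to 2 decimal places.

9414.42

x̄_st = (Σ Nₕx̄ₕ) / (Σ Nₕ) = (29955·10834.5 + 31312·9900.8 + 23767·5213.8 + 97068·14921.9 + 93532·4148.5) / 275634
= 2594934172.9 / 275634 = 9414.4197... → 9414.42.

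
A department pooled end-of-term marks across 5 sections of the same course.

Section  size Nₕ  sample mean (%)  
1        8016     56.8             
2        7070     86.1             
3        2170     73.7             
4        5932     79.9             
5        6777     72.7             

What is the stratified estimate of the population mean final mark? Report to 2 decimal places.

x̄_st = (Σ Nₕx̄ₕ) / (Σ Nₕ) = (8016·56.8 + 7070·86.1 + 2170·73.7 + 5932·79.9 + 6777·72.7) / 29965
= 2190619.5 / 29965 = 73.1059... → 73.11.

73.11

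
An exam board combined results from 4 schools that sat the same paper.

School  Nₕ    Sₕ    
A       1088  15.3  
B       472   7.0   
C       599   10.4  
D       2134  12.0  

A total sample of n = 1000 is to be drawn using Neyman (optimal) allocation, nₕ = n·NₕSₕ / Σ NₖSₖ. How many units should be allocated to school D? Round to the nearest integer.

494

A: NₕSₕ = 1088·15.3 = 16646.4
B: NₕSₕ = 472·7.0 = 3304
C: NₕSₕ = 599·10.4 = 6229.6
D: NₕSₕ = 2134·12.0 = 25608
Σ NₕSₕ = 51788.
n_D = 1000·25608/51788 = 494.477... → 494.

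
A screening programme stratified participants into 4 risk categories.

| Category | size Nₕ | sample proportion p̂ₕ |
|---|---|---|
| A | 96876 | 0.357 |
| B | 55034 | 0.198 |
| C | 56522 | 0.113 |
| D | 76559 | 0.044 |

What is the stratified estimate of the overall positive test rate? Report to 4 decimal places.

N = 96876 + 55034 + 56522 + 76559 = 284991.
Overall proportion = Σ (Nₕ/N)·p̂ₕ.
Σ Nₕp̂ₕ = 34584.732 + 10896.732 + 6386.986 + 3368.596 = 55237.046.
55237.046 / 284991 = 0.193820... → 0.1938.

0.1938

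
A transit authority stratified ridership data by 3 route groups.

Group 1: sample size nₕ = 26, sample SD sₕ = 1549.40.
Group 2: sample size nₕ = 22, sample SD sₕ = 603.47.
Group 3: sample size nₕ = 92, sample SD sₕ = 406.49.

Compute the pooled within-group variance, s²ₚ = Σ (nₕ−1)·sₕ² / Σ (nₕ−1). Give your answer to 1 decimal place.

603649.7

1: (26−1)·1549.40² = 25·2400640.36 = 60016009
2: (22−1)·603.47² = 21·364176.0409 = 7647696.8589
3: (92−1)·406.49² = 91·165234.1201 = 15036304.9291
Numerator = 82700010.788; denominator = Σ(nₕ−1) = 137.
s²ₚ = 82700010.788/137 = 603649.714... → 603649.7.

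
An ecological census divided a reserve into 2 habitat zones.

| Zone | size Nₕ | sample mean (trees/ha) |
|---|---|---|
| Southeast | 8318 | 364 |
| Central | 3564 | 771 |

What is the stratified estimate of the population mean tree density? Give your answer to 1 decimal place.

x̄_st = (Σ Nₕx̄ₕ) / (Σ Nₕ) = (8318·364 + 3564·771) / 11882
= 5775596 / 11882 = 486.079... → 486.1.

486.1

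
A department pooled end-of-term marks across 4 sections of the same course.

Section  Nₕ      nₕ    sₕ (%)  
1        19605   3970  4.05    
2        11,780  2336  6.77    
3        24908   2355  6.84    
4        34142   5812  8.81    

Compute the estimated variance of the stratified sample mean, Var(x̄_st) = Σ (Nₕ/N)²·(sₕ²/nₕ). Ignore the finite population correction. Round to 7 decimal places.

N = 90435. Term for each stratum: Wₕ²sₕ²/nₕ.
Var(x̄_st) = 0.0001941691 + 0.0003329063 + 0.0015070440 + 0.0019034043 = 0.0039375236 → 0.0039375.

0.0039375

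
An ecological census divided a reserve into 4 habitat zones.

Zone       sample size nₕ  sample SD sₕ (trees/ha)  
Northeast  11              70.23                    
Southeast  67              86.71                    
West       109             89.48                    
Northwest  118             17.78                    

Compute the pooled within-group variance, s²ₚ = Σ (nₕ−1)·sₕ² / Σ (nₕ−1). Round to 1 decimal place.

4808.2

Northeast: (11−1)·70.23² = 10·4932.2529 = 49322.529
Southeast: (67−1)·86.71² = 66·7518.6241 = 496229.1906
West: (109−1)·89.48² = 108·8006.6704 = 864720.4032
Northwest: (118−1)·17.78² = 117·316.1284 = 36987.0228
Numerator = 1447259.1456; denominator = Σ(nₕ−1) = 301.
s²ₚ = 1447259.1456/301 = 4808.170... → 4808.2.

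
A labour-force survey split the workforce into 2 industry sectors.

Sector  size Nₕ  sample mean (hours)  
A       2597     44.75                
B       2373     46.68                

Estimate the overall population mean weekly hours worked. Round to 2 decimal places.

N = 2597 + 2373 = 4970.
The stratified mean weights each stratum mean by its population share Nₕ/N.
Σ Nₕx̄ₕ = 2597·44.75 + 2373·46.68 = 116215.75 + 110771.64 = 226987.39.
Divide by N: 226987.39 / 4970 = 45.6715... → 45.67.

45.67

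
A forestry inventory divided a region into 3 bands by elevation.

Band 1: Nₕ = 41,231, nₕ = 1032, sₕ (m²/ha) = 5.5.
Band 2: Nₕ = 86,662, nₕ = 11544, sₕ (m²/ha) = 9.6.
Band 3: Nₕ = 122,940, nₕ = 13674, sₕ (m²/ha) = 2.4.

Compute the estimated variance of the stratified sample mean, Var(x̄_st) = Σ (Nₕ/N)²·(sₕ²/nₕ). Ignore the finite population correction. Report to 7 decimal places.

0.0018461

N = 250833; Wₕ = Nₕ/N.
band 1: (41231/250833)²·5.5²/1032 = 0.0007919980
band 2: (86662/250833)²·9.6²/11544 = 0.0009529590
band 3: (122940/250833)²·2.4²/13674 = 0.0001011915
Sum = 0.0018461485 → 0.0018461.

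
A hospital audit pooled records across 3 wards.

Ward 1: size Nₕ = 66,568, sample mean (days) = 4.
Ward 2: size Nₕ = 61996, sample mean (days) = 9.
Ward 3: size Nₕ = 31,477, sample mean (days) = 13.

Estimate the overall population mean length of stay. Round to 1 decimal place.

x̄_st = (Σ Nₕx̄ₕ) / (Σ Nₕ) = (66568·4 + 61996·9 + 31477·13) / 160041
= 1233437 / 160041 = 7.707... → 7.7.

7.7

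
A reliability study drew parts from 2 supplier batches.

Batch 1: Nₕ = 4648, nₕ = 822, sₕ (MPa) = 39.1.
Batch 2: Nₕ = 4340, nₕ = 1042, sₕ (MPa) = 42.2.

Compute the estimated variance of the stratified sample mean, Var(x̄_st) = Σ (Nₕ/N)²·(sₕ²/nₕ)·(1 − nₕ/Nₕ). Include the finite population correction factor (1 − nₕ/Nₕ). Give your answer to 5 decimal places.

N = 8988; Wₕ = Nₕ/N.
batch 1: (4648/8988)²·39.1²/822·(1 − 822/4648) = 0.40941774
batch 2: (4340/8988)²·42.2²/1042·(1 − 1042/4340) = 0.30281085
Sum = 0.71222859 → 0.71223.

0.71223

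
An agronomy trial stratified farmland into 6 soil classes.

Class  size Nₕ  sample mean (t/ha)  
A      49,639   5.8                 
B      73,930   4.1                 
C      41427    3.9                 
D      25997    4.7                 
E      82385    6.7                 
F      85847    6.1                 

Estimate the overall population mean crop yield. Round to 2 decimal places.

5.43

N = 359225; weights Wₕ = Nₕ/N = (0.1382, 0.2058, 0.1153, 0.0724, 0.2293, 0.2390).
x̄_st = Σ Wₕ·x̄ₕ = 0.1382·5.8 + 0.2058·4.1 + 0.1153·3.9 + 0.0724·4.7 + 0.2293·6.7 + 0.2390·6.1 ≈ 5.4295...
→ 5.43.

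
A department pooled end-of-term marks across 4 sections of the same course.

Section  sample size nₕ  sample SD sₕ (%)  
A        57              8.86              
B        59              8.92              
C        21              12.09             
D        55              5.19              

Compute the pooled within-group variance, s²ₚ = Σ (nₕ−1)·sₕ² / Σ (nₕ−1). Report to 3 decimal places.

71.217

Degrees of freedom: 56 + 58 + 20 + 54 = 188.
Σ(nₕ−1)sₕ² = 56·78.4996 + 58·79.5664 + 20·146.1681 + 54·26.9361 = 13388.7402.
s²ₚ = 13388.7402 / 188 = 71.21670... → 71.217.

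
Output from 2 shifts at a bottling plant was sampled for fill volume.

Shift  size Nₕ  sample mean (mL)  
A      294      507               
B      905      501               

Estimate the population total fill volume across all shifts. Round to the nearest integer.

A: 294·507 = 149058
B: 905·501 = 453405
τ̂ = Σ Nₕx̄ₕ = 602463.

602463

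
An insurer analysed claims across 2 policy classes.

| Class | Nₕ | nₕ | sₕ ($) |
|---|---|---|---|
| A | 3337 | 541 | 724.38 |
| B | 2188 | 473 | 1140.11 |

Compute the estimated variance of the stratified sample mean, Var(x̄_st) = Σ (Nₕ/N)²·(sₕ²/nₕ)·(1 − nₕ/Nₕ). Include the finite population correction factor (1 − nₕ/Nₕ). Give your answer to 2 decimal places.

634.27

N = 5525. Term for each stratum: Wₕ²sₕ²/nₕ·(1−nₕ/Nₕ).
Var(x̄_st) = 296.45887 + 337.81525 = 634.27411 → 634.27.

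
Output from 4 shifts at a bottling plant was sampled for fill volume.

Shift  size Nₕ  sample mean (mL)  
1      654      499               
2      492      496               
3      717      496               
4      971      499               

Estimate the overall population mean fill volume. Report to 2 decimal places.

497.72

x̄_st = (Σ Nₕx̄ₕ) / (Σ Nₕ) = (654·499 + 492·496 + 717·496 + 971·499) / 2834
= 1410539 / 2834 = 497.7202... → 497.72.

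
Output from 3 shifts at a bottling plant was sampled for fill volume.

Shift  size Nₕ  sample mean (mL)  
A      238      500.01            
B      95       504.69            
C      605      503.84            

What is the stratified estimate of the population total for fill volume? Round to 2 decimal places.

A: 238·500.01 = 119002.38
B: 95·504.69 = 47945.55
C: 605·503.84 = 304823.2
τ̂ = Σ Nₕx̄ₕ = 471771.13.

471771.13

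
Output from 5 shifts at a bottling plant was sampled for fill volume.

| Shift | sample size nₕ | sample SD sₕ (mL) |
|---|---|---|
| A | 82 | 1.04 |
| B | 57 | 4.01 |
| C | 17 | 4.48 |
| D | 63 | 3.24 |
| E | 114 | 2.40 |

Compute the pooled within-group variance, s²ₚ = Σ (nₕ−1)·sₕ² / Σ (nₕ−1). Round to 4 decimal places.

7.9602

A: (82−1)·1.04² = 81·1.0816 = 87.6096
B: (57−1)·4.01² = 56·16.0801 = 900.4856
C: (17−1)·4.48² = 16·20.0704 = 321.1264
D: (63−1)·3.24² = 62·10.4976 = 650.8512
E: (114−1)·2.40² = 113·5.76 = 650.88
Numerator = 2610.9528; denominator = Σ(nₕ−1) = 328.
s²ₚ = 2610.9528/328 = 7.960222... → 7.9602.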